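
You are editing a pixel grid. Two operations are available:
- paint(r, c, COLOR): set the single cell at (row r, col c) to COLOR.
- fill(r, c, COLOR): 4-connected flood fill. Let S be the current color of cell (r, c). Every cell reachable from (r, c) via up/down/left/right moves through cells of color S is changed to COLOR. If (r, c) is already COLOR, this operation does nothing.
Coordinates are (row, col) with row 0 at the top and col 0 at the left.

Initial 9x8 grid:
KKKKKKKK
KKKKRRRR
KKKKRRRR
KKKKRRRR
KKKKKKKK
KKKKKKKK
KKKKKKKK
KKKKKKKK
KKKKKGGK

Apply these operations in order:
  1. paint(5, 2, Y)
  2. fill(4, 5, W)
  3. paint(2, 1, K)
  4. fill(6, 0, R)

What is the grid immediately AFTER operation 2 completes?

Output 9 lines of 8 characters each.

Answer: WWWWWWWW
WWWWRRRR
WWWWRRRR
WWWWRRRR
WWWWWWWW
WWYWWWWW
WWWWWWWW
WWWWWWWW
WWWWWGGW

Derivation:
After op 1 paint(5,2,Y):
KKKKKKKK
KKKKRRRR
KKKKRRRR
KKKKRRRR
KKKKKKKK
KKYKKKKK
KKKKKKKK
KKKKKKKK
KKKKKGGK
After op 2 fill(4,5,W) [57 cells changed]:
WWWWWWWW
WWWWRRRR
WWWWRRRR
WWWWRRRR
WWWWWWWW
WWYWWWWW
WWWWWWWW
WWWWWWWW
WWWWWGGW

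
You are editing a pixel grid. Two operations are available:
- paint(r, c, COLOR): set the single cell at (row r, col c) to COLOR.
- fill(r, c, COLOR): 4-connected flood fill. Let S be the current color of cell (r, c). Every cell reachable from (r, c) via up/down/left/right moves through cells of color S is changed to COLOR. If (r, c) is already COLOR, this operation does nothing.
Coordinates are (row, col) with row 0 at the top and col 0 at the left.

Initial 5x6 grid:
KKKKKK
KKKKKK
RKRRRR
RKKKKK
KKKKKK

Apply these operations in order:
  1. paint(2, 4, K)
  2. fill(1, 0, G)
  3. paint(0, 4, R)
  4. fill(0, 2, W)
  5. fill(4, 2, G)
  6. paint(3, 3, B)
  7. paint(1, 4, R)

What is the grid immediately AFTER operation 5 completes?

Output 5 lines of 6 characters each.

After op 1 paint(2,4,K):
KKKKKK
KKKKKK
RKRRKR
RKKKKK
KKKKKK
After op 2 fill(1,0,G) [25 cells changed]:
GGGGGG
GGGGGG
RGRRGR
RGGGGG
GGGGGG
After op 3 paint(0,4,R):
GGGGRG
GGGGGG
RGRRGR
RGGGGG
GGGGGG
After op 4 fill(0,2,W) [24 cells changed]:
WWWWRW
WWWWWW
RWRRWR
RWWWWW
WWWWWW
After op 5 fill(4,2,G) [24 cells changed]:
GGGGRG
GGGGGG
RGRRGR
RGGGGG
GGGGGG

Answer: GGGGRG
GGGGGG
RGRRGR
RGGGGG
GGGGGG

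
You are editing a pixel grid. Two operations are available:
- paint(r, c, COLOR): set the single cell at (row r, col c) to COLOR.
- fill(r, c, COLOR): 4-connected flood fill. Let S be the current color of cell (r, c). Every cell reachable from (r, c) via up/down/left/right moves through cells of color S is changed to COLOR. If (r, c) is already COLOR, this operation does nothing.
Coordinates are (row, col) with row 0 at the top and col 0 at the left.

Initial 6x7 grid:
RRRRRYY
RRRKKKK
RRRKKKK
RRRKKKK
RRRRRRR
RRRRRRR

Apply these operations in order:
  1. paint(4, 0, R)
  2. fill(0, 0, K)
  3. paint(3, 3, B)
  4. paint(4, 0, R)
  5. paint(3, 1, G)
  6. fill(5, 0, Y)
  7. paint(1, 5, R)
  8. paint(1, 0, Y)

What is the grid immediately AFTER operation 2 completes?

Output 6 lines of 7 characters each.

Answer: KKKKKYY
KKKKKKK
KKKKKKK
KKKKKKK
KKKKKKK
KKKKKKK

Derivation:
After op 1 paint(4,0,R):
RRRRRYY
RRRKKKK
RRRKKKK
RRRKKKK
RRRRRRR
RRRRRRR
After op 2 fill(0,0,K) [28 cells changed]:
KKKKKYY
KKKKKKK
KKKKKKK
KKKKKKK
KKKKKKK
KKKKKKK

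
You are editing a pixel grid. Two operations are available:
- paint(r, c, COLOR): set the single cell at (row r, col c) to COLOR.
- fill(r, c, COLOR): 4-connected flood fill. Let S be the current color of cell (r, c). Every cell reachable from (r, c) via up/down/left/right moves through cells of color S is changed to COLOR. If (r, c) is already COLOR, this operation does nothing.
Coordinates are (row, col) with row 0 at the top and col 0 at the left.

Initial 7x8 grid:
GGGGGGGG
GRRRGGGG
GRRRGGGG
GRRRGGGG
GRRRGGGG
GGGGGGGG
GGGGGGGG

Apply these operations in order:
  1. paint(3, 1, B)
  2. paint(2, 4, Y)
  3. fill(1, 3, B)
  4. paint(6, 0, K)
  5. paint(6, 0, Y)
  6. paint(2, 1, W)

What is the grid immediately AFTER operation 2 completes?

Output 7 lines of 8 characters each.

Answer: GGGGGGGG
GRRRGGGG
GRRRYGGG
GBRRGGGG
GRRRGGGG
GGGGGGGG
GGGGGGGG

Derivation:
After op 1 paint(3,1,B):
GGGGGGGG
GRRRGGGG
GRRRGGGG
GBRRGGGG
GRRRGGGG
GGGGGGGG
GGGGGGGG
After op 2 paint(2,4,Y):
GGGGGGGG
GRRRGGGG
GRRRYGGG
GBRRGGGG
GRRRGGGG
GGGGGGGG
GGGGGGGG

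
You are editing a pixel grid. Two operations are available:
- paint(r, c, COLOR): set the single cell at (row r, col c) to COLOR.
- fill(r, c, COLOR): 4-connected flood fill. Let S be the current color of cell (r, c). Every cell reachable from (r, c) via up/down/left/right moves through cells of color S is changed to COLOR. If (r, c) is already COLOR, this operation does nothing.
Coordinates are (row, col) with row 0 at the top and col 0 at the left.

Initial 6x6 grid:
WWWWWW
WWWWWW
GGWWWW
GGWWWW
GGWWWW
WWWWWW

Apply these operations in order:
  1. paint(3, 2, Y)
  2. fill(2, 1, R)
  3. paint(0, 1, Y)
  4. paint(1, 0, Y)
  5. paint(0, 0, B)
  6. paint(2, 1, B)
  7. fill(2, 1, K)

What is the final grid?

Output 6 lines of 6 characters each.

Answer: BYWWWW
YWWWWW
RKWWWW
RRYWWW
RRWWWW
WWWWWW

Derivation:
After op 1 paint(3,2,Y):
WWWWWW
WWWWWW
GGWWWW
GGYWWW
GGWWWW
WWWWWW
After op 2 fill(2,1,R) [6 cells changed]:
WWWWWW
WWWWWW
RRWWWW
RRYWWW
RRWWWW
WWWWWW
After op 3 paint(0,1,Y):
WYWWWW
WWWWWW
RRWWWW
RRYWWW
RRWWWW
WWWWWW
After op 4 paint(1,0,Y):
WYWWWW
YWWWWW
RRWWWW
RRYWWW
RRWWWW
WWWWWW
After op 5 paint(0,0,B):
BYWWWW
YWWWWW
RRWWWW
RRYWWW
RRWWWW
WWWWWW
After op 6 paint(2,1,B):
BYWWWW
YWWWWW
RBWWWW
RRYWWW
RRWWWW
WWWWWW
After op 7 fill(2,1,K) [1 cells changed]:
BYWWWW
YWWWWW
RKWWWW
RRYWWW
RRWWWW
WWWWWW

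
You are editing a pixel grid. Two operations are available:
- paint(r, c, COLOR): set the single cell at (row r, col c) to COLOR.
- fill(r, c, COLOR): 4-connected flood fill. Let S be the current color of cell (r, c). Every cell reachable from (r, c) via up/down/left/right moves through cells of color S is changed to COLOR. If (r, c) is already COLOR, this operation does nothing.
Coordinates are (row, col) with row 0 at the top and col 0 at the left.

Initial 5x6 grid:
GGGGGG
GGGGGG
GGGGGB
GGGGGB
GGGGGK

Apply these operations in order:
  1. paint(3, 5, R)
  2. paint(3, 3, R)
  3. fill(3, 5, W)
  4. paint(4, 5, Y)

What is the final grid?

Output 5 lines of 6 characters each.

Answer: GGGGGG
GGGGGG
GGGGGB
GGGRGW
GGGGGY

Derivation:
After op 1 paint(3,5,R):
GGGGGG
GGGGGG
GGGGGB
GGGGGR
GGGGGK
After op 2 paint(3,3,R):
GGGGGG
GGGGGG
GGGGGB
GGGRGR
GGGGGK
After op 3 fill(3,5,W) [1 cells changed]:
GGGGGG
GGGGGG
GGGGGB
GGGRGW
GGGGGK
After op 4 paint(4,5,Y):
GGGGGG
GGGGGG
GGGGGB
GGGRGW
GGGGGY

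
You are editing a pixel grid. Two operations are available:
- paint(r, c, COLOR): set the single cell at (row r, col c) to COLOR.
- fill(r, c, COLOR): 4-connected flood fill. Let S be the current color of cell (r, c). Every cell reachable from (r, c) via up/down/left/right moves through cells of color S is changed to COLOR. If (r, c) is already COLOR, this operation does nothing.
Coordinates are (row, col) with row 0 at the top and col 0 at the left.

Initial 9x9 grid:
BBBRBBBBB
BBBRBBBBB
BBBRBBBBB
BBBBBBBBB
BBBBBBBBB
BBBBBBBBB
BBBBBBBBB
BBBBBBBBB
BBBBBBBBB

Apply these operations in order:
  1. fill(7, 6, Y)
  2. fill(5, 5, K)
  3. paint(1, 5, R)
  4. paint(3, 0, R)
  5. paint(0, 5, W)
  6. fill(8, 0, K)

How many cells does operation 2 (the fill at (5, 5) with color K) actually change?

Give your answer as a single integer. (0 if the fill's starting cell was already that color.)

After op 1 fill(7,6,Y) [78 cells changed]:
YYYRYYYYY
YYYRYYYYY
YYYRYYYYY
YYYYYYYYY
YYYYYYYYY
YYYYYYYYY
YYYYYYYYY
YYYYYYYYY
YYYYYYYYY
After op 2 fill(5,5,K) [78 cells changed]:
KKKRKKKKK
KKKRKKKKK
KKKRKKKKK
KKKKKKKKK
KKKKKKKKK
KKKKKKKKK
KKKKKKKKK
KKKKKKKKK
KKKKKKKKK

Answer: 78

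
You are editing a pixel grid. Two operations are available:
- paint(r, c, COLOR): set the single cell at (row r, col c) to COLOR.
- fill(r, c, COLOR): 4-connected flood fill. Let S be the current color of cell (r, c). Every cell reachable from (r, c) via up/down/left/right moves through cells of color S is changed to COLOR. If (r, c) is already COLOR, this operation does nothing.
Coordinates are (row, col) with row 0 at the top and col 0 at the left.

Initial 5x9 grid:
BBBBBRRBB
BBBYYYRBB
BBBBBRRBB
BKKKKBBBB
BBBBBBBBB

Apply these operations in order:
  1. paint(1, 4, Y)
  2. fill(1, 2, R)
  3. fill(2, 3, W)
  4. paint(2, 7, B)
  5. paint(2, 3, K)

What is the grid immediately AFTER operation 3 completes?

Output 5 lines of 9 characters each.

After op 1 paint(1,4,Y):
BBBBBRRBB
BBBYYYRBB
BBBBBRRBB
BKKKKBBBB
BBBBBBBBB
After op 2 fill(1,2,R) [33 cells changed]:
RRRRRRRRR
RRRYYYRRR
RRRRRRRRR
RKKKKRRRR
RRRRRRRRR
After op 3 fill(2,3,W) [38 cells changed]:
WWWWWWWWW
WWWYYYWWW
WWWWWWWWW
WKKKKWWWW
WWWWWWWWW

Answer: WWWWWWWWW
WWWYYYWWW
WWWWWWWWW
WKKKKWWWW
WWWWWWWWW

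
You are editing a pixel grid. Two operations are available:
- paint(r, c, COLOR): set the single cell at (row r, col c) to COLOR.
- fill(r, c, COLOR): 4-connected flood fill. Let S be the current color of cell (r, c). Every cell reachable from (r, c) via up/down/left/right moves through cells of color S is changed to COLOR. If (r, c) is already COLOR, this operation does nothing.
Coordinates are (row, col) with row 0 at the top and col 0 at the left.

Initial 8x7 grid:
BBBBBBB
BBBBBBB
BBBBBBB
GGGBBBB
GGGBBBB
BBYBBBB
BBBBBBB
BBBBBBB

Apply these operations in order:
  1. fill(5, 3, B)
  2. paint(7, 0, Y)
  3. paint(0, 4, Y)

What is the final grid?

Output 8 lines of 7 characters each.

Answer: BBBBYBB
BBBBBBB
BBBBBBB
GGGBBBB
GGGBBBB
BBYBBBB
BBBBBBB
YBBBBBB

Derivation:
After op 1 fill(5,3,B) [0 cells changed]:
BBBBBBB
BBBBBBB
BBBBBBB
GGGBBBB
GGGBBBB
BBYBBBB
BBBBBBB
BBBBBBB
After op 2 paint(7,0,Y):
BBBBBBB
BBBBBBB
BBBBBBB
GGGBBBB
GGGBBBB
BBYBBBB
BBBBBBB
YBBBBBB
After op 3 paint(0,4,Y):
BBBBYBB
BBBBBBB
BBBBBBB
GGGBBBB
GGGBBBB
BBYBBBB
BBBBBBB
YBBBBBB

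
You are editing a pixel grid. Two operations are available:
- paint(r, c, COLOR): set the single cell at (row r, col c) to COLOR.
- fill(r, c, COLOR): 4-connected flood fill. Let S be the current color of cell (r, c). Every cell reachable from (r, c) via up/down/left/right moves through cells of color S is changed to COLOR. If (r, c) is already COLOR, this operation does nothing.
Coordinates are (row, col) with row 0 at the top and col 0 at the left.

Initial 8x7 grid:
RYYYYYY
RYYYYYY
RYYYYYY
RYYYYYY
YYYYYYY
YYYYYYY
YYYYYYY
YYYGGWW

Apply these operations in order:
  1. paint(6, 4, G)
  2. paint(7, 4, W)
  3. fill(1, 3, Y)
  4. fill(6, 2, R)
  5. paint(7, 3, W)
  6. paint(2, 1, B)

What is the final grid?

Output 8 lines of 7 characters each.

Answer: RRRRRRR
RRRRRRR
RBRRRRR
RRRRRRR
RRRRRRR
RRRRRRR
RRRRGRR
RRRWWWW

Derivation:
After op 1 paint(6,4,G):
RYYYYYY
RYYYYYY
RYYYYYY
RYYYYYY
YYYYYYY
YYYYYYY
YYYYGYY
YYYGGWW
After op 2 paint(7,4,W):
RYYYYYY
RYYYYYY
RYYYYYY
RYYYYYY
YYYYYYY
YYYYYYY
YYYYGYY
YYYGWWW
After op 3 fill(1,3,Y) [0 cells changed]:
RYYYYYY
RYYYYYY
RYYYYYY
RYYYYYY
YYYYYYY
YYYYYYY
YYYYGYY
YYYGWWW
After op 4 fill(6,2,R) [47 cells changed]:
RRRRRRR
RRRRRRR
RRRRRRR
RRRRRRR
RRRRRRR
RRRRRRR
RRRRGRR
RRRGWWW
After op 5 paint(7,3,W):
RRRRRRR
RRRRRRR
RRRRRRR
RRRRRRR
RRRRRRR
RRRRRRR
RRRRGRR
RRRWWWW
After op 6 paint(2,1,B):
RRRRRRR
RRRRRRR
RBRRRRR
RRRRRRR
RRRRRRR
RRRRRRR
RRRRGRR
RRRWWWW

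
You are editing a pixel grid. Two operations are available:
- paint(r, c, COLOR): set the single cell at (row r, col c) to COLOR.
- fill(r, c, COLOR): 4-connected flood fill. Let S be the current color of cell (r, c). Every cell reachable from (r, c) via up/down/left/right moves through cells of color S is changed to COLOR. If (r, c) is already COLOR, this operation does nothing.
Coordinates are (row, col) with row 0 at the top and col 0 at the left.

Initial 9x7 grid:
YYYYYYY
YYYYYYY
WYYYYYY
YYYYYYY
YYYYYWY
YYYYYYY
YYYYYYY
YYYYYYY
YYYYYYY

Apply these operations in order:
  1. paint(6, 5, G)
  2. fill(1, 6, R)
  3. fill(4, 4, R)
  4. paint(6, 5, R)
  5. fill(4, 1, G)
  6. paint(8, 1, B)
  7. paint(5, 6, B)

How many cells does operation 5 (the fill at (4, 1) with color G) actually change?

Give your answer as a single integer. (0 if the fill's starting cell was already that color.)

Answer: 61

Derivation:
After op 1 paint(6,5,G):
YYYYYYY
YYYYYYY
WYYYYYY
YYYYYYY
YYYYYWY
YYYYYYY
YYYYYGY
YYYYYYY
YYYYYYY
After op 2 fill(1,6,R) [60 cells changed]:
RRRRRRR
RRRRRRR
WRRRRRR
RRRRRRR
RRRRRWR
RRRRRRR
RRRRRGR
RRRRRRR
RRRRRRR
After op 3 fill(4,4,R) [0 cells changed]:
RRRRRRR
RRRRRRR
WRRRRRR
RRRRRRR
RRRRRWR
RRRRRRR
RRRRRGR
RRRRRRR
RRRRRRR
After op 4 paint(6,5,R):
RRRRRRR
RRRRRRR
WRRRRRR
RRRRRRR
RRRRRWR
RRRRRRR
RRRRRRR
RRRRRRR
RRRRRRR
After op 5 fill(4,1,G) [61 cells changed]:
GGGGGGG
GGGGGGG
WGGGGGG
GGGGGGG
GGGGGWG
GGGGGGG
GGGGGGG
GGGGGGG
GGGGGGG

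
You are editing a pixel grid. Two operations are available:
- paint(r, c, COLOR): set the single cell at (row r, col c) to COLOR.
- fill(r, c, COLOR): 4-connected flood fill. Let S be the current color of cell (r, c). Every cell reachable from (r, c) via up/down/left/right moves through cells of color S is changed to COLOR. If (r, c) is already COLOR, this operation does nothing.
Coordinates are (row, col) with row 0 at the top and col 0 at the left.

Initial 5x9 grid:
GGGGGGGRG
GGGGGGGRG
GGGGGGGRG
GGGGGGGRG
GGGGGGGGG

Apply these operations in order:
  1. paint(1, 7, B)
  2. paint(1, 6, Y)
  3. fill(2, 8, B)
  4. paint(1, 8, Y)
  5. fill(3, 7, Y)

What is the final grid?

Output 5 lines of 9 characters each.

After op 1 paint(1,7,B):
GGGGGGGRG
GGGGGGGBG
GGGGGGGRG
GGGGGGGRG
GGGGGGGGG
After op 2 paint(1,6,Y):
GGGGGGGRG
GGGGGGYBG
GGGGGGGRG
GGGGGGGRG
GGGGGGGGG
After op 3 fill(2,8,B) [40 cells changed]:
BBBBBBBRB
BBBBBBYBB
BBBBBBBRB
BBBBBBBRB
BBBBBBBBB
After op 4 paint(1,8,Y):
BBBBBBBRB
BBBBBBYBY
BBBBBBBRB
BBBBBBBRB
BBBBBBBBB
After op 5 fill(3,7,Y) [2 cells changed]:
BBBBBBBRB
BBBBBBYBY
BBBBBBBYB
BBBBBBBYB
BBBBBBBBB

Answer: BBBBBBBRB
BBBBBBYBY
BBBBBBBYB
BBBBBBBYB
BBBBBBBBB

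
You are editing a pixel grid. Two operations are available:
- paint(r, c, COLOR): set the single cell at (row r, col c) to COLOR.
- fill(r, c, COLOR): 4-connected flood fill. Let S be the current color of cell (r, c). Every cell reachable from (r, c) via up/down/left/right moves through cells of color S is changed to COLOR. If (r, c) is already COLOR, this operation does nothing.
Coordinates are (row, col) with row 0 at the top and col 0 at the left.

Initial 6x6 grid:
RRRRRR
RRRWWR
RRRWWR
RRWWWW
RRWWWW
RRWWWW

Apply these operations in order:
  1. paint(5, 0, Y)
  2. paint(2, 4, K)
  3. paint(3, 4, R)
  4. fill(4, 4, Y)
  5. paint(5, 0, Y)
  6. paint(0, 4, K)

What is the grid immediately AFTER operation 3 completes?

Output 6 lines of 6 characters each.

After op 1 paint(5,0,Y):
RRRRRR
RRRWWR
RRRWWR
RRWWWW
RRWWWW
YRWWWW
After op 2 paint(2,4,K):
RRRRRR
RRRWWR
RRRWKR
RRWWWW
RRWWWW
YRWWWW
After op 3 paint(3,4,R):
RRRRRR
RRRWWR
RRRWKR
RRWWRW
RRWWWW
YRWWWW

Answer: RRRRRR
RRRWWR
RRRWKR
RRWWRW
RRWWWW
YRWWWW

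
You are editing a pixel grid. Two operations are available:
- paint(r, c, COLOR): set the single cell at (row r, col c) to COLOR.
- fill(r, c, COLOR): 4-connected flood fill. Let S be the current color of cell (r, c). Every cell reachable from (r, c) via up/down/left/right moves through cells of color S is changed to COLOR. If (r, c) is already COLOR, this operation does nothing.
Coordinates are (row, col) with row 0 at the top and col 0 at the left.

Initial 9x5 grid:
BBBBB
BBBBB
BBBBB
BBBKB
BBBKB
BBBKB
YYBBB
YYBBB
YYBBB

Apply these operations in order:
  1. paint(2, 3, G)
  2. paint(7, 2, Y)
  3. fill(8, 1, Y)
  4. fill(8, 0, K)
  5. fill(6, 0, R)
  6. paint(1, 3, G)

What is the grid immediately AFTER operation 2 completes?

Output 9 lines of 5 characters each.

After op 1 paint(2,3,G):
BBBBB
BBBBB
BBBGB
BBBKB
BBBKB
BBBKB
YYBBB
YYBBB
YYBBB
After op 2 paint(7,2,Y):
BBBBB
BBBBB
BBBGB
BBBKB
BBBKB
BBBKB
YYBBB
YYYBB
YYBBB

Answer: BBBBB
BBBBB
BBBGB
BBBKB
BBBKB
BBBKB
YYBBB
YYYBB
YYBBB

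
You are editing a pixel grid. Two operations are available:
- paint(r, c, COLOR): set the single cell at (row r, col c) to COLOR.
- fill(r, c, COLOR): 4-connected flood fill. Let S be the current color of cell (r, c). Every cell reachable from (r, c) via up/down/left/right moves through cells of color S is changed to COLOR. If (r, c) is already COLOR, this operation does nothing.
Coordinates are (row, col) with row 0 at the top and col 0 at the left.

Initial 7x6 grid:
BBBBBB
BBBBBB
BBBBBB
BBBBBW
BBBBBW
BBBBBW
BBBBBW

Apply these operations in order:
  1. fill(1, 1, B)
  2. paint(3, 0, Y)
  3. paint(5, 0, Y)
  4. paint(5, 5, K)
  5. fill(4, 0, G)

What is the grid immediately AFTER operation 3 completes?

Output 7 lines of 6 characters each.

Answer: BBBBBB
BBBBBB
BBBBBB
YBBBBW
BBBBBW
YBBBBW
BBBBBW

Derivation:
After op 1 fill(1,1,B) [0 cells changed]:
BBBBBB
BBBBBB
BBBBBB
BBBBBW
BBBBBW
BBBBBW
BBBBBW
After op 2 paint(3,0,Y):
BBBBBB
BBBBBB
BBBBBB
YBBBBW
BBBBBW
BBBBBW
BBBBBW
After op 3 paint(5,0,Y):
BBBBBB
BBBBBB
BBBBBB
YBBBBW
BBBBBW
YBBBBW
BBBBBW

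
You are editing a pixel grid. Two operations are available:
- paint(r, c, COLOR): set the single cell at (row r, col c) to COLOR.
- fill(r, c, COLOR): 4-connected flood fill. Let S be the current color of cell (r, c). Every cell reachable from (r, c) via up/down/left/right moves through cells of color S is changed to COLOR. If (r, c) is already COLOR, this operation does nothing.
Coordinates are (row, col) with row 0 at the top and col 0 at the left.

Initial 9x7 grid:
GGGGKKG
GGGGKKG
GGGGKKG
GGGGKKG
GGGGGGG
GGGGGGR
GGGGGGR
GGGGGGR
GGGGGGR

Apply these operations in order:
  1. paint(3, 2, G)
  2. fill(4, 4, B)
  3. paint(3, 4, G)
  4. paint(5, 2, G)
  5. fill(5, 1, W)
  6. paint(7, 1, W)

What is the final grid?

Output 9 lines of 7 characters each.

After op 1 paint(3,2,G):
GGGGKKG
GGGGKKG
GGGGKKG
GGGGKKG
GGGGGGG
GGGGGGR
GGGGGGR
GGGGGGR
GGGGGGR
After op 2 fill(4,4,B) [51 cells changed]:
BBBBKKB
BBBBKKB
BBBBKKB
BBBBKKB
BBBBBBB
BBBBBBR
BBBBBBR
BBBBBBR
BBBBBBR
After op 3 paint(3,4,G):
BBBBKKB
BBBBKKB
BBBBKKB
BBBBGKB
BBBBBBB
BBBBBBR
BBBBBBR
BBBBBBR
BBBBBBR
After op 4 paint(5,2,G):
BBBBKKB
BBBBKKB
BBBBKKB
BBBBGKB
BBBBBBB
BBGBBBR
BBBBBBR
BBBBBBR
BBBBBBR
After op 5 fill(5,1,W) [50 cells changed]:
WWWWKKW
WWWWKKW
WWWWKKW
WWWWGKW
WWWWWWW
WWGWWWR
WWWWWWR
WWWWWWR
WWWWWWR
After op 6 paint(7,1,W):
WWWWKKW
WWWWKKW
WWWWKKW
WWWWGKW
WWWWWWW
WWGWWWR
WWWWWWR
WWWWWWR
WWWWWWR

Answer: WWWWKKW
WWWWKKW
WWWWKKW
WWWWGKW
WWWWWWW
WWGWWWR
WWWWWWR
WWWWWWR
WWWWWWR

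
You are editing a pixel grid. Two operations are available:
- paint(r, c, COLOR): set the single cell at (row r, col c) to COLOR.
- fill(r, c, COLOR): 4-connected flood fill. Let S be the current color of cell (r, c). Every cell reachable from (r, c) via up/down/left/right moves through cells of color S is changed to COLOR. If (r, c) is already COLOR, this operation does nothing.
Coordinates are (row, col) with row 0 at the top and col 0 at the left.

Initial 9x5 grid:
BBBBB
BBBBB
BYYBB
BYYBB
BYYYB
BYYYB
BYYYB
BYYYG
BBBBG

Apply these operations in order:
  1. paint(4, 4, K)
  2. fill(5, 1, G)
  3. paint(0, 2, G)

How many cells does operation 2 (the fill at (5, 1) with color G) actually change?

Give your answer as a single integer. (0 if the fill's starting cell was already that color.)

After op 1 paint(4,4,K):
BBBBB
BBBBB
BYYBB
BYYBB
BYYYK
BYYYB
BYYYB
BYYYG
BBBBG
After op 2 fill(5,1,G) [16 cells changed]:
BBBBB
BBBBB
BGGBB
BGGBB
BGGGK
BGGGB
BGGGB
BGGGG
BBBBG

Answer: 16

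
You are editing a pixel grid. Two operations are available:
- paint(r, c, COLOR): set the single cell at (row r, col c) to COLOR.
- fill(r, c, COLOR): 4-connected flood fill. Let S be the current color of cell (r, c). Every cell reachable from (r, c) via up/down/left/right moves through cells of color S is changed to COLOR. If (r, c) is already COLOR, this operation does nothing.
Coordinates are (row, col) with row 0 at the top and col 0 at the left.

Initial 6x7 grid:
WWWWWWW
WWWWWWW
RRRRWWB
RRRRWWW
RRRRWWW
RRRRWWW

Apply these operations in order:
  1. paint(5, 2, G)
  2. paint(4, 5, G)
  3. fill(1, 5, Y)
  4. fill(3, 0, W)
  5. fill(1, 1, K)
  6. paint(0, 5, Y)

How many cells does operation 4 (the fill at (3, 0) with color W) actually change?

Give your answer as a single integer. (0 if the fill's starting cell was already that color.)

Answer: 15

Derivation:
After op 1 paint(5,2,G):
WWWWWWW
WWWWWWW
RRRRWWB
RRRRWWW
RRRRWWW
RRGRWWW
After op 2 paint(4,5,G):
WWWWWWW
WWWWWWW
RRRRWWB
RRRRWWW
RRRRWGW
RRGRWWW
After op 3 fill(1,5,Y) [24 cells changed]:
YYYYYYY
YYYYYYY
RRRRYYB
RRRRYYY
RRRRYGY
RRGRYYY
After op 4 fill(3,0,W) [15 cells changed]:
YYYYYYY
YYYYYYY
WWWWYYB
WWWWYYY
WWWWYGY
WWGWYYY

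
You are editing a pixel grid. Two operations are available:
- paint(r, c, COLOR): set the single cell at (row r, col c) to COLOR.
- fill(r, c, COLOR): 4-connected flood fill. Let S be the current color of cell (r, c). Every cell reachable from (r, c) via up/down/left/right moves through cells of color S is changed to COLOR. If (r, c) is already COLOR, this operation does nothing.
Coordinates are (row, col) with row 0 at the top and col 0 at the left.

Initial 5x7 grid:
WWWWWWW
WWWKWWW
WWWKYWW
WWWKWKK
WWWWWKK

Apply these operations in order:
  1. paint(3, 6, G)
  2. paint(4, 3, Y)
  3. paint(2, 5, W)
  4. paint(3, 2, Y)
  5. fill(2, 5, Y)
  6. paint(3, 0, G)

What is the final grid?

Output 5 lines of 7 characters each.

After op 1 paint(3,6,G):
WWWWWWW
WWWKWWW
WWWKYWW
WWWKWKG
WWWWWKK
After op 2 paint(4,3,Y):
WWWWWWW
WWWKWWW
WWWKYWW
WWWKWKG
WWWYWKK
After op 3 paint(2,5,W):
WWWWWWW
WWWKWWW
WWWKYWW
WWWKWKG
WWWYWKK
After op 4 paint(3,2,Y):
WWWWWWW
WWWKWWW
WWWKYWW
WWYKWKG
WWWYWKK
After op 5 fill(2,5,Y) [23 cells changed]:
YYYYYYY
YYYKYYY
YYYKYYY
YYYKWKG
YYYYWKK
After op 6 paint(3,0,G):
YYYYYYY
YYYKYYY
YYYKYYY
GYYKWKG
YYYYWKK

Answer: YYYYYYY
YYYKYYY
YYYKYYY
GYYKWKG
YYYYWKK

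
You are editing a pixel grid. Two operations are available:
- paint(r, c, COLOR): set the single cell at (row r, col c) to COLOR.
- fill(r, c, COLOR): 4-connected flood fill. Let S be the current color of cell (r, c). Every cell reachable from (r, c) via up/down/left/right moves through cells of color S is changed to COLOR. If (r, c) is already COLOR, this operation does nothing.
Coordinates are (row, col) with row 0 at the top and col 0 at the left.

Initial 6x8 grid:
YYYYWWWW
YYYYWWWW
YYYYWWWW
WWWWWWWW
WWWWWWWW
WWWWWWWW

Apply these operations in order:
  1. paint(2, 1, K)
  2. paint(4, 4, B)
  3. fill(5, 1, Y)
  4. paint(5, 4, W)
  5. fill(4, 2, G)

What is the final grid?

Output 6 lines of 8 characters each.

After op 1 paint(2,1,K):
YYYYWWWW
YYYYWWWW
YKYYWWWW
WWWWWWWW
WWWWWWWW
WWWWWWWW
After op 2 paint(4,4,B):
YYYYWWWW
YYYYWWWW
YKYYWWWW
WWWWWWWW
WWWWBWWW
WWWWWWWW
After op 3 fill(5,1,Y) [35 cells changed]:
YYYYYYYY
YYYYYYYY
YKYYYYYY
YYYYYYYY
YYYYBYYY
YYYYYYYY
After op 4 paint(5,4,W):
YYYYYYYY
YYYYYYYY
YKYYYYYY
YYYYYYYY
YYYYBYYY
YYYYWYYY
After op 5 fill(4,2,G) [45 cells changed]:
GGGGGGGG
GGGGGGGG
GKGGGGGG
GGGGGGGG
GGGGBGGG
GGGGWGGG

Answer: GGGGGGGG
GGGGGGGG
GKGGGGGG
GGGGGGGG
GGGGBGGG
GGGGWGGG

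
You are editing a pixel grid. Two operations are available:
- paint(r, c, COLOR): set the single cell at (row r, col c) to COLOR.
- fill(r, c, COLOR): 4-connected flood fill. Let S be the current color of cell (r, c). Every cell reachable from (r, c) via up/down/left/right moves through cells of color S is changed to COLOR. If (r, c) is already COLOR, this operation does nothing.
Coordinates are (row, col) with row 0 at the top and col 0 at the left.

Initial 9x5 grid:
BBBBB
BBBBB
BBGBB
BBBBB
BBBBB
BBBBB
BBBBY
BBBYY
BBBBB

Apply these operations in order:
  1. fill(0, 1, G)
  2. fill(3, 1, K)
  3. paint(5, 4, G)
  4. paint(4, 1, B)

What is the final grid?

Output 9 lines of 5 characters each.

After op 1 fill(0,1,G) [41 cells changed]:
GGGGG
GGGGG
GGGGG
GGGGG
GGGGG
GGGGG
GGGGY
GGGYY
GGGGG
After op 2 fill(3,1,K) [42 cells changed]:
KKKKK
KKKKK
KKKKK
KKKKK
KKKKK
KKKKK
KKKKY
KKKYY
KKKKK
After op 3 paint(5,4,G):
KKKKK
KKKKK
KKKKK
KKKKK
KKKKK
KKKKG
KKKKY
KKKYY
KKKKK
After op 4 paint(4,1,B):
KKKKK
KKKKK
KKKKK
KKKKK
KBKKK
KKKKG
KKKKY
KKKYY
KKKKK

Answer: KKKKK
KKKKK
KKKKK
KKKKK
KBKKK
KKKKG
KKKKY
KKKYY
KKKKK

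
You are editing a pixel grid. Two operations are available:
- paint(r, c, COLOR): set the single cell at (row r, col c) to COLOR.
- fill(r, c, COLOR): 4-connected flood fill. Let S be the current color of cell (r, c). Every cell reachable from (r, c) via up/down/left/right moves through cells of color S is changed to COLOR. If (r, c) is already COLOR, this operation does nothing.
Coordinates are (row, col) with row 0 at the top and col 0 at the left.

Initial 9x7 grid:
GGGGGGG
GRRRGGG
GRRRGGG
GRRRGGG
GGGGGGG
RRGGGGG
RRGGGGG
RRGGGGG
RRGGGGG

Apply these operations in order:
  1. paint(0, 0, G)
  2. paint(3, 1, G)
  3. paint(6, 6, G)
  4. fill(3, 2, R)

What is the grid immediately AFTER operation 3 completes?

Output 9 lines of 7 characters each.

Answer: GGGGGGG
GRRRGGG
GRRRGGG
GGRRGGG
GGGGGGG
RRGGGGG
RRGGGGG
RRGGGGG
RRGGGGG

Derivation:
After op 1 paint(0,0,G):
GGGGGGG
GRRRGGG
GRRRGGG
GRRRGGG
GGGGGGG
RRGGGGG
RRGGGGG
RRGGGGG
RRGGGGG
After op 2 paint(3,1,G):
GGGGGGG
GRRRGGG
GRRRGGG
GGRRGGG
GGGGGGG
RRGGGGG
RRGGGGG
RRGGGGG
RRGGGGG
After op 3 paint(6,6,G):
GGGGGGG
GRRRGGG
GRRRGGG
GGRRGGG
GGGGGGG
RRGGGGG
RRGGGGG
RRGGGGG
RRGGGGG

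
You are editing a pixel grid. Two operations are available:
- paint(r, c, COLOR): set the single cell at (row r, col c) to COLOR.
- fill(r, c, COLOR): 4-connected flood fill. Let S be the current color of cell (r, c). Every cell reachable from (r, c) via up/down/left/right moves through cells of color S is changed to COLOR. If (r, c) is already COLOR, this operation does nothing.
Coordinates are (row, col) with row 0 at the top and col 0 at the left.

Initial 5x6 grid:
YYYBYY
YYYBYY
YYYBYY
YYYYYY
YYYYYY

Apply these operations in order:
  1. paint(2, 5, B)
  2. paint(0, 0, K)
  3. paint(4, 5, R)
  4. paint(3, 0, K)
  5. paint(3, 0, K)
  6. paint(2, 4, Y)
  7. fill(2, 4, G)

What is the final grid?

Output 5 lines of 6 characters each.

Answer: KGGBGG
GGGBGG
GGGBGB
KGGGGG
GGGGGR

Derivation:
After op 1 paint(2,5,B):
YYYBYY
YYYBYY
YYYBYB
YYYYYY
YYYYYY
After op 2 paint(0,0,K):
KYYBYY
YYYBYY
YYYBYB
YYYYYY
YYYYYY
After op 3 paint(4,5,R):
KYYBYY
YYYBYY
YYYBYB
YYYYYY
YYYYYR
After op 4 paint(3,0,K):
KYYBYY
YYYBYY
YYYBYB
KYYYYY
YYYYYR
After op 5 paint(3,0,K):
KYYBYY
YYYBYY
YYYBYB
KYYYYY
YYYYYR
After op 6 paint(2,4,Y):
KYYBYY
YYYBYY
YYYBYB
KYYYYY
YYYYYR
After op 7 fill(2,4,G) [23 cells changed]:
KGGBGG
GGGBGG
GGGBGB
KGGGGG
GGGGGR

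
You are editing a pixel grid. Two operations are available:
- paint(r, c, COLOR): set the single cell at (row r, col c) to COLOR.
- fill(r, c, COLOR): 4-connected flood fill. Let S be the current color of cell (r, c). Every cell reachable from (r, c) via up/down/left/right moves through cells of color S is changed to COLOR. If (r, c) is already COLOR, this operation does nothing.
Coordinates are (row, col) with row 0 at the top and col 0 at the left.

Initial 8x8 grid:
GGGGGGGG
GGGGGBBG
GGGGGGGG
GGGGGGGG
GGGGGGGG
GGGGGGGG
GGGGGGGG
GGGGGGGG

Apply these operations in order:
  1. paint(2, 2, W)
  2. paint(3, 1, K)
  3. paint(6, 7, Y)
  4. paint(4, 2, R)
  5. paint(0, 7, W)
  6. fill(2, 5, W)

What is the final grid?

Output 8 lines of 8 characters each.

Answer: WWWWWWWW
WWWWWBBW
WWWWWWWW
WKWWWWWW
WWRWWWWW
WWWWWWWW
WWWWWWWY
WWWWWWWW

Derivation:
After op 1 paint(2,2,W):
GGGGGGGG
GGGGGBBG
GGWGGGGG
GGGGGGGG
GGGGGGGG
GGGGGGGG
GGGGGGGG
GGGGGGGG
After op 2 paint(3,1,K):
GGGGGGGG
GGGGGBBG
GGWGGGGG
GKGGGGGG
GGGGGGGG
GGGGGGGG
GGGGGGGG
GGGGGGGG
After op 3 paint(6,7,Y):
GGGGGGGG
GGGGGBBG
GGWGGGGG
GKGGGGGG
GGGGGGGG
GGGGGGGG
GGGGGGGY
GGGGGGGG
After op 4 paint(4,2,R):
GGGGGGGG
GGGGGBBG
GGWGGGGG
GKGGGGGG
GGRGGGGG
GGGGGGGG
GGGGGGGY
GGGGGGGG
After op 5 paint(0,7,W):
GGGGGGGW
GGGGGBBG
GGWGGGGG
GKGGGGGG
GGRGGGGG
GGGGGGGG
GGGGGGGY
GGGGGGGG
After op 6 fill(2,5,W) [57 cells changed]:
WWWWWWWW
WWWWWBBW
WWWWWWWW
WKWWWWWW
WWRWWWWW
WWWWWWWW
WWWWWWWY
WWWWWWWW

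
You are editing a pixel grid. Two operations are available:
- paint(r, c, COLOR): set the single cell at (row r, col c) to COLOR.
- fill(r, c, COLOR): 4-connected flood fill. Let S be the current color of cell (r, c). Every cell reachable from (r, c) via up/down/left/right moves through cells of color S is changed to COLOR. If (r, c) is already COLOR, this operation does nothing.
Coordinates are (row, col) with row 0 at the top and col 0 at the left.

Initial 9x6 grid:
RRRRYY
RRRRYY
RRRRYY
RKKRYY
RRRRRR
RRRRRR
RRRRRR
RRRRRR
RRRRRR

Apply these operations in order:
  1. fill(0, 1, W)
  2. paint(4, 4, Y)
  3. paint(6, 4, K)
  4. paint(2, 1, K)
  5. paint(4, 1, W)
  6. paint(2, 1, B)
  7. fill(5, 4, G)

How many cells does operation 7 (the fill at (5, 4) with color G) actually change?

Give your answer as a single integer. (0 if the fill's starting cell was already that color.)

After op 1 fill(0,1,W) [44 cells changed]:
WWWWYY
WWWWYY
WWWWYY
WKKWYY
WWWWWW
WWWWWW
WWWWWW
WWWWWW
WWWWWW
After op 2 paint(4,4,Y):
WWWWYY
WWWWYY
WWWWYY
WKKWYY
WWWWYW
WWWWWW
WWWWWW
WWWWWW
WWWWWW
After op 3 paint(6,4,K):
WWWWYY
WWWWYY
WWWWYY
WKKWYY
WWWWYW
WWWWWW
WWWWKW
WWWWWW
WWWWWW
After op 4 paint(2,1,K):
WWWWYY
WWWWYY
WKWWYY
WKKWYY
WWWWYW
WWWWWW
WWWWKW
WWWWWW
WWWWWW
After op 5 paint(4,1,W):
WWWWYY
WWWWYY
WKWWYY
WKKWYY
WWWWYW
WWWWWW
WWWWKW
WWWWWW
WWWWWW
After op 6 paint(2,1,B):
WWWWYY
WWWWYY
WBWWYY
WKKWYY
WWWWYW
WWWWWW
WWWWKW
WWWWWW
WWWWWW
After op 7 fill(5,4,G) [41 cells changed]:
GGGGYY
GGGGYY
GBGGYY
GKKGYY
GGGGYG
GGGGGG
GGGGKG
GGGGGG
GGGGGG

Answer: 41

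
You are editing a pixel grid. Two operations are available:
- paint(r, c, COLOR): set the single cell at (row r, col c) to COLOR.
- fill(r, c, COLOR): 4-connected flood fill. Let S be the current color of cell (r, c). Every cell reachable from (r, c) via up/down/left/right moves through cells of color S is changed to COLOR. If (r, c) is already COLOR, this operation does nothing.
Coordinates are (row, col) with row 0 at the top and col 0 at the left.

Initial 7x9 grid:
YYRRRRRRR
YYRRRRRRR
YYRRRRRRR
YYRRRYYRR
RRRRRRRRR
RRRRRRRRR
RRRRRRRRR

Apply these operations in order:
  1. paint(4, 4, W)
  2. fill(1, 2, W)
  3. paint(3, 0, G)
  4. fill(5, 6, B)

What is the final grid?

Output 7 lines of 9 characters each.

Answer: YYBBBBBBB
YYBBBBBBB
YYBBBBBBB
GYBBBYYBB
BBBBBBBBB
BBBBBBBBB
BBBBBBBBB

Derivation:
After op 1 paint(4,4,W):
YYRRRRRRR
YYRRRRRRR
YYRRRRRRR
YYRRRYYRR
RRRRWRRRR
RRRRRRRRR
RRRRRRRRR
After op 2 fill(1,2,W) [52 cells changed]:
YYWWWWWWW
YYWWWWWWW
YYWWWWWWW
YYWWWYYWW
WWWWWWWWW
WWWWWWWWW
WWWWWWWWW
After op 3 paint(3,0,G):
YYWWWWWWW
YYWWWWWWW
YYWWWWWWW
GYWWWYYWW
WWWWWWWWW
WWWWWWWWW
WWWWWWWWW
After op 4 fill(5,6,B) [53 cells changed]:
YYBBBBBBB
YYBBBBBBB
YYBBBBBBB
GYBBBYYBB
BBBBBBBBB
BBBBBBBBB
BBBBBBBBB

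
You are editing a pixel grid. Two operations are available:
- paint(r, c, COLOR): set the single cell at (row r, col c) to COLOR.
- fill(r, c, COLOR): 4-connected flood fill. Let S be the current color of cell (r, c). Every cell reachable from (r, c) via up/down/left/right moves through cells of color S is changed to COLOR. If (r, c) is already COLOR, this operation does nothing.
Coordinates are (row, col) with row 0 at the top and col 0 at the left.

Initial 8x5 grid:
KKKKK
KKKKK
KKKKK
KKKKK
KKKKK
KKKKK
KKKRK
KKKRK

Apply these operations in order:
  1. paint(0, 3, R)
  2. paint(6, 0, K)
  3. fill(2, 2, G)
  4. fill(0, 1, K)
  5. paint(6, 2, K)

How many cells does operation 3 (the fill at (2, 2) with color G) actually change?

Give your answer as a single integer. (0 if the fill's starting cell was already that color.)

Answer: 37

Derivation:
After op 1 paint(0,3,R):
KKKRK
KKKKK
KKKKK
KKKKK
KKKKK
KKKKK
KKKRK
KKKRK
After op 2 paint(6,0,K):
KKKRK
KKKKK
KKKKK
KKKKK
KKKKK
KKKKK
KKKRK
KKKRK
After op 3 fill(2,2,G) [37 cells changed]:
GGGRG
GGGGG
GGGGG
GGGGG
GGGGG
GGGGG
GGGRG
GGGRG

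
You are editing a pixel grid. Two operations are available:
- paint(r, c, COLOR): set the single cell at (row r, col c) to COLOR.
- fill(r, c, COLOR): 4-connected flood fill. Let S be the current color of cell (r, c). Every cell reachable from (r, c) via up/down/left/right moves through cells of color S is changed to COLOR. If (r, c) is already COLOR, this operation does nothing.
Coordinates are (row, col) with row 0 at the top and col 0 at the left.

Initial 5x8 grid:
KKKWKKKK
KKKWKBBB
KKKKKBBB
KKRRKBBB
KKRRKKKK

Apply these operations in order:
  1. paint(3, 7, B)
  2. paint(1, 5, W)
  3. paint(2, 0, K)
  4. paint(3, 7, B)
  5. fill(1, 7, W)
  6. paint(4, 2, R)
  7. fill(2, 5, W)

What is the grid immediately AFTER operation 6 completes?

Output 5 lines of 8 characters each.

Answer: KKKWKKKK
KKKWKWWW
KKKKKWWW
KKRRKWWW
KKRRKKKK

Derivation:
After op 1 paint(3,7,B):
KKKWKKKK
KKKWKBBB
KKKKKBBB
KKRRKBBB
KKRRKKKK
After op 2 paint(1,5,W):
KKKWKKKK
KKKWKWBB
KKKKKBBB
KKRRKBBB
KKRRKKKK
After op 3 paint(2,0,K):
KKKWKKKK
KKKWKWBB
KKKKKBBB
KKRRKBBB
KKRRKKKK
After op 4 paint(3,7,B):
KKKWKKKK
KKKWKWBB
KKKKKBBB
KKRRKBBB
KKRRKKKK
After op 5 fill(1,7,W) [8 cells changed]:
KKKWKKKK
KKKWKWWW
KKKKKWWW
KKRRKWWW
KKRRKKKK
After op 6 paint(4,2,R):
KKKWKKKK
KKKWKWWW
KKKKKWWW
KKRRKWWW
KKRRKKKK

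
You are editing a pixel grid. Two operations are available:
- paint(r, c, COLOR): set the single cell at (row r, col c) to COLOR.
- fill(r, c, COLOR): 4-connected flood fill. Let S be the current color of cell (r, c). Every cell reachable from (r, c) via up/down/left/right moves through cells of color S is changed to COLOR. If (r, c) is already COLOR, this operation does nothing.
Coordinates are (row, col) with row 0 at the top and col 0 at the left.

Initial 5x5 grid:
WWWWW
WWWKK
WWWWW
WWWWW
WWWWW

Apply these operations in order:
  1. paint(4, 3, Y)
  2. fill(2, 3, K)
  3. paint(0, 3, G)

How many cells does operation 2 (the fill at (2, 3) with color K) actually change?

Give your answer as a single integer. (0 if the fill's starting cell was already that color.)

Answer: 22

Derivation:
After op 1 paint(4,3,Y):
WWWWW
WWWKK
WWWWW
WWWWW
WWWYW
After op 2 fill(2,3,K) [22 cells changed]:
KKKKK
KKKKK
KKKKK
KKKKK
KKKYK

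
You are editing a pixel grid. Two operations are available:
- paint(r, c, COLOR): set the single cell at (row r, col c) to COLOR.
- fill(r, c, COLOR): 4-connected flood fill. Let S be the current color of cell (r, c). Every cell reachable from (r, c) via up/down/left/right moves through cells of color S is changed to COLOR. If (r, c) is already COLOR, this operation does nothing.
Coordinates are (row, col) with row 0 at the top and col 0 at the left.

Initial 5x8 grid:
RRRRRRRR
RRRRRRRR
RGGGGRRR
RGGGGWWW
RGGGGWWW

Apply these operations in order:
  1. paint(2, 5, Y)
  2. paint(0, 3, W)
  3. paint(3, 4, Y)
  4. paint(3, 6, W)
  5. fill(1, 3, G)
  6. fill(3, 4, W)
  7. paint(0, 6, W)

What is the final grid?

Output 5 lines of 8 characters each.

After op 1 paint(2,5,Y):
RRRRRRRR
RRRRRRRR
RGGGGYRR
RGGGGWWW
RGGGGWWW
After op 2 paint(0,3,W):
RRRWRRRR
RRRRRRRR
RGGGGYRR
RGGGGWWW
RGGGGWWW
After op 3 paint(3,4,Y):
RRRWRRRR
RRRRRRRR
RGGGGYRR
RGGGYWWW
RGGGGWWW
After op 4 paint(3,6,W):
RRRWRRRR
RRRRRRRR
RGGGGYRR
RGGGYWWW
RGGGGWWW
After op 5 fill(1,3,G) [20 cells changed]:
GGGWGGGG
GGGGGGGG
GGGGGYGG
GGGGYWWW
GGGGGWWW
After op 6 fill(3,4,W) [1 cells changed]:
GGGWGGGG
GGGGGGGG
GGGGGYGG
GGGGWWWW
GGGGGWWW
After op 7 paint(0,6,W):
GGGWGGWG
GGGGGGGG
GGGGGYGG
GGGGWWWW
GGGGGWWW

Answer: GGGWGGWG
GGGGGGGG
GGGGGYGG
GGGGWWWW
GGGGGWWW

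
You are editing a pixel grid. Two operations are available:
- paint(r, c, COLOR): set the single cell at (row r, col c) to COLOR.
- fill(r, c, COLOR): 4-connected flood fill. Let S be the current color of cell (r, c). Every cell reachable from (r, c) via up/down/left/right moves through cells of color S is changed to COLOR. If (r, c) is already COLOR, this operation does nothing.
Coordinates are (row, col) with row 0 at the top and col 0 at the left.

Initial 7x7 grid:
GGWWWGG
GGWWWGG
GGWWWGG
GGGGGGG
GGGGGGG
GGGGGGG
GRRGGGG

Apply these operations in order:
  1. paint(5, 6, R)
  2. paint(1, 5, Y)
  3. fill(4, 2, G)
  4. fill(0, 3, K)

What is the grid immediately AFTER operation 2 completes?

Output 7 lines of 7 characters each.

Answer: GGWWWGG
GGWWWYG
GGWWWGG
GGGGGGG
GGGGGGG
GGGGGGR
GRRGGGG

Derivation:
After op 1 paint(5,6,R):
GGWWWGG
GGWWWGG
GGWWWGG
GGGGGGG
GGGGGGG
GGGGGGR
GRRGGGG
After op 2 paint(1,5,Y):
GGWWWGG
GGWWWYG
GGWWWGG
GGGGGGG
GGGGGGG
GGGGGGR
GRRGGGG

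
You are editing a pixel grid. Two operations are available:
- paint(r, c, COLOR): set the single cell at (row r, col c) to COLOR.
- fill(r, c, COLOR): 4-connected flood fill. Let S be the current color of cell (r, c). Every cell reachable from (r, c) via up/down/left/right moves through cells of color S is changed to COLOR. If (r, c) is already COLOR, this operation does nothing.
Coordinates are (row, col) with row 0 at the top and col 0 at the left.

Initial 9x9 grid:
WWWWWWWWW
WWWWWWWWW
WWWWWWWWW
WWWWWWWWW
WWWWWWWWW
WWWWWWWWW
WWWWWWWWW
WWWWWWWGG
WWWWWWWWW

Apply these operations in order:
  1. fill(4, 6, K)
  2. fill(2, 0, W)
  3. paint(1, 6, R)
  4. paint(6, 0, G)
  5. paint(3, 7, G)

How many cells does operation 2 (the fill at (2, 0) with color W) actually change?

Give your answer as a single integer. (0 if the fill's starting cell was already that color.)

Answer: 79

Derivation:
After op 1 fill(4,6,K) [79 cells changed]:
KKKKKKKKK
KKKKKKKKK
KKKKKKKKK
KKKKKKKKK
KKKKKKKKK
KKKKKKKKK
KKKKKKKKK
KKKKKKKGG
KKKKKKKKK
After op 2 fill(2,0,W) [79 cells changed]:
WWWWWWWWW
WWWWWWWWW
WWWWWWWWW
WWWWWWWWW
WWWWWWWWW
WWWWWWWWW
WWWWWWWWW
WWWWWWWGG
WWWWWWWWW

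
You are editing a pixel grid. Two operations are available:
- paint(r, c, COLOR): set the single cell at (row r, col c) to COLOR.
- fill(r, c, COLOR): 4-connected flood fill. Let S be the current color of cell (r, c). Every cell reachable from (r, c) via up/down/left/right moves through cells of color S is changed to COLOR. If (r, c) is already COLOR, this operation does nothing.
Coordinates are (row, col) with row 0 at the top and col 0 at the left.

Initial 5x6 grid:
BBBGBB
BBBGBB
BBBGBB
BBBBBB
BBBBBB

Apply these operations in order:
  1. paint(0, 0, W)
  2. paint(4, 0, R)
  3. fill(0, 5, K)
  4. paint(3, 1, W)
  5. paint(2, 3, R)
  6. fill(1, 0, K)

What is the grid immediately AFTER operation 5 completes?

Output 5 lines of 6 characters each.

After op 1 paint(0,0,W):
WBBGBB
BBBGBB
BBBGBB
BBBBBB
BBBBBB
After op 2 paint(4,0,R):
WBBGBB
BBBGBB
BBBGBB
BBBBBB
RBBBBB
After op 3 fill(0,5,K) [25 cells changed]:
WKKGKK
KKKGKK
KKKGKK
KKKKKK
RKKKKK
After op 4 paint(3,1,W):
WKKGKK
KKKGKK
KKKGKK
KWKKKK
RKKKKK
After op 5 paint(2,3,R):
WKKGKK
KKKGKK
KKKRKK
KWKKKK
RKKKKK

Answer: WKKGKK
KKKGKK
KKKRKK
KWKKKK
RKKKKK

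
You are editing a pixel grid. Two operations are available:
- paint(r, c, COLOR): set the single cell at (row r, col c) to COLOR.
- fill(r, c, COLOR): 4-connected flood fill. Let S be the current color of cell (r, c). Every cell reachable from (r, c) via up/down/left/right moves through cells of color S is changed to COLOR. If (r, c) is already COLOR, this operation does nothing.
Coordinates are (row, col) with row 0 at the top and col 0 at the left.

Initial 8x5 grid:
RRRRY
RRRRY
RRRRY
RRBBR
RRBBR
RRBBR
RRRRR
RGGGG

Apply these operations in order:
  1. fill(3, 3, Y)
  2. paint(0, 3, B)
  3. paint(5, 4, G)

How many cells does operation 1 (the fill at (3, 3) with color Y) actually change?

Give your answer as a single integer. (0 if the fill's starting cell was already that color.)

After op 1 fill(3,3,Y) [6 cells changed]:
RRRRY
RRRRY
RRRRY
RRYYR
RRYYR
RRYYR
RRRRR
RGGGG

Answer: 6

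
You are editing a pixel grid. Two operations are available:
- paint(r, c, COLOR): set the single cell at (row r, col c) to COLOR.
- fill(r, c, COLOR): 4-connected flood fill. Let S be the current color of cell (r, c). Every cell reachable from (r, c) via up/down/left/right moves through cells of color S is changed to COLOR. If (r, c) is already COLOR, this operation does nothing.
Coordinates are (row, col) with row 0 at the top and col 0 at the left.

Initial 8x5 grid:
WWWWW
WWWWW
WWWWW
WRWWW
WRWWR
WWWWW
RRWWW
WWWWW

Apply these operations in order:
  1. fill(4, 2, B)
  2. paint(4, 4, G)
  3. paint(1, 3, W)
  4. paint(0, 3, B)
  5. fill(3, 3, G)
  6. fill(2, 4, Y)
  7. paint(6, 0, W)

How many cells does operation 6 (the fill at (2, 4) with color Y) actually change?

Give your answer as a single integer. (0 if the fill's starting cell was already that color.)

Answer: 35

Derivation:
After op 1 fill(4,2,B) [35 cells changed]:
BBBBB
BBBBB
BBBBB
BRBBB
BRBBR
BBBBB
RRBBB
BBBBB
After op 2 paint(4,4,G):
BBBBB
BBBBB
BBBBB
BRBBB
BRBBG
BBBBB
RRBBB
BBBBB
After op 3 paint(1,3,W):
BBBBB
BBBWB
BBBBB
BRBBB
BRBBG
BBBBB
RRBBB
BBBBB
After op 4 paint(0,3,B):
BBBBB
BBBWB
BBBBB
BRBBB
BRBBG
BBBBB
RRBBB
BBBBB
After op 5 fill(3,3,G) [34 cells changed]:
GGGGG
GGGWG
GGGGG
GRGGG
GRGGG
GGGGG
RRGGG
GGGGG
After op 6 fill(2,4,Y) [35 cells changed]:
YYYYY
YYYWY
YYYYY
YRYYY
YRYYY
YYYYY
RRYYY
YYYYY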